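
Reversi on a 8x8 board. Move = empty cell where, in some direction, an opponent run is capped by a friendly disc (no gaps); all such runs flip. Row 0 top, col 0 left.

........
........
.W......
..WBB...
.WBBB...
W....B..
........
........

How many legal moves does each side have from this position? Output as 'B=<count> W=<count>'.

-- B to move --
(1,0): flips 2 -> legal
(1,1): no bracket -> illegal
(1,2): no bracket -> illegal
(2,0): no bracket -> illegal
(2,2): flips 1 -> legal
(2,3): no bracket -> illegal
(3,0): no bracket -> illegal
(3,1): flips 1 -> legal
(4,0): flips 1 -> legal
(5,1): no bracket -> illegal
(5,2): no bracket -> illegal
(6,0): no bracket -> illegal
(6,1): no bracket -> illegal
B mobility = 4
-- W to move --
(2,2): no bracket -> illegal
(2,3): no bracket -> illegal
(2,4): no bracket -> illegal
(2,5): no bracket -> illegal
(3,1): no bracket -> illegal
(3,5): flips 2 -> legal
(4,5): flips 3 -> legal
(4,6): no bracket -> illegal
(5,1): no bracket -> illegal
(5,2): flips 1 -> legal
(5,3): no bracket -> illegal
(5,4): flips 1 -> legal
(5,6): no bracket -> illegal
(6,4): no bracket -> illegal
(6,5): no bracket -> illegal
(6,6): no bracket -> illegal
W mobility = 4

Answer: B=4 W=4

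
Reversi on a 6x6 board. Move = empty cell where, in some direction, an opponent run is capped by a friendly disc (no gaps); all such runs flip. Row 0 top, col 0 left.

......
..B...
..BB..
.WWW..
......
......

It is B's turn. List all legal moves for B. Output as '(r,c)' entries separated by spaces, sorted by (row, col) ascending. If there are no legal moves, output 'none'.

Answer: (4,0) (4,1) (4,2) (4,3) (4,4)

Derivation:
(2,0): no bracket -> illegal
(2,1): no bracket -> illegal
(2,4): no bracket -> illegal
(3,0): no bracket -> illegal
(3,4): no bracket -> illegal
(4,0): flips 1 -> legal
(4,1): flips 1 -> legal
(4,2): flips 1 -> legal
(4,3): flips 1 -> legal
(4,4): flips 1 -> legal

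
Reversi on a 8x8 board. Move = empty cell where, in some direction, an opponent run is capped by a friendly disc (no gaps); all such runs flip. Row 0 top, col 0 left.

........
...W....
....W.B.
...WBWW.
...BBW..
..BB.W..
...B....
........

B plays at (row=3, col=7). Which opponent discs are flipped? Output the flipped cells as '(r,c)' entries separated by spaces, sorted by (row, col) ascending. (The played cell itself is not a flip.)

Dir NW: first cell 'B' (not opp) -> no flip
Dir N: first cell '.' (not opp) -> no flip
Dir NE: edge -> no flip
Dir W: opp run (3,6) (3,5) capped by B -> flip
Dir E: edge -> no flip
Dir SW: first cell '.' (not opp) -> no flip
Dir S: first cell '.' (not opp) -> no flip
Dir SE: edge -> no flip

Answer: (3,5) (3,6)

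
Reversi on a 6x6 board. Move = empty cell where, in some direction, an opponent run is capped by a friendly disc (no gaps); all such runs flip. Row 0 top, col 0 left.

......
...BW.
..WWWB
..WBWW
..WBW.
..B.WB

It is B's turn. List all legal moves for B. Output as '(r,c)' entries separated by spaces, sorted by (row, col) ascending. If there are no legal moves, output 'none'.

(0,3): flips 1 -> legal
(0,4): no bracket -> illegal
(0,5): no bracket -> illegal
(1,1): flips 1 -> legal
(1,2): flips 3 -> legal
(1,5): flips 2 -> legal
(2,1): flips 4 -> legal
(3,1): flips 2 -> legal
(4,1): flips 1 -> legal
(4,5): flips 2 -> legal
(5,1): flips 1 -> legal
(5,3): flips 1 -> legal

Answer: (0,3) (1,1) (1,2) (1,5) (2,1) (3,1) (4,1) (4,5) (5,1) (5,3)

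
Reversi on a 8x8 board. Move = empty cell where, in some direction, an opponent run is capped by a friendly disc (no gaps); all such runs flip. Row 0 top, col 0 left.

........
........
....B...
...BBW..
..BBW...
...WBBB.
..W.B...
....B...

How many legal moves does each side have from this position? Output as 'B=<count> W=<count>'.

-- B to move --
(2,5): no bracket -> illegal
(2,6): no bracket -> illegal
(3,6): flips 1 -> legal
(4,5): flips 1 -> legal
(4,6): flips 1 -> legal
(5,1): no bracket -> illegal
(5,2): flips 1 -> legal
(6,1): no bracket -> illegal
(6,3): flips 1 -> legal
(7,1): no bracket -> illegal
(7,2): no bracket -> illegal
(7,3): no bracket -> illegal
B mobility = 5
-- W to move --
(1,3): flips 1 -> legal
(1,4): flips 2 -> legal
(1,5): no bracket -> illegal
(2,2): flips 1 -> legal
(2,3): flips 2 -> legal
(2,5): no bracket -> illegal
(3,1): flips 1 -> legal
(3,2): flips 2 -> legal
(4,1): flips 2 -> legal
(4,5): no bracket -> illegal
(4,6): no bracket -> illegal
(4,7): no bracket -> illegal
(5,1): no bracket -> illegal
(5,2): no bracket -> illegal
(5,7): flips 3 -> legal
(6,3): no bracket -> illegal
(6,5): no bracket -> illegal
(6,6): flips 1 -> legal
(6,7): no bracket -> illegal
(7,3): no bracket -> illegal
(7,5): flips 1 -> legal
W mobility = 10

Answer: B=5 W=10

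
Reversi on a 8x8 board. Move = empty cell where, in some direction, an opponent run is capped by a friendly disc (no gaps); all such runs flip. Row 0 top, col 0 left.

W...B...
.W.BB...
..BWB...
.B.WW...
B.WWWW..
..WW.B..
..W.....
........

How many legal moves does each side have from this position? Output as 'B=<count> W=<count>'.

-- B to move --
(0,1): no bracket -> illegal
(0,2): no bracket -> illegal
(1,0): no bracket -> illegal
(1,2): no bracket -> illegal
(2,0): no bracket -> illegal
(2,1): no bracket -> illegal
(2,5): no bracket -> illegal
(3,2): flips 1 -> legal
(3,5): flips 1 -> legal
(3,6): no bracket -> illegal
(4,1): no bracket -> illegal
(4,6): no bracket -> illegal
(5,1): flips 2 -> legal
(5,4): flips 2 -> legal
(5,6): no bracket -> illegal
(6,1): no bracket -> illegal
(6,3): flips 4 -> legal
(6,4): flips 2 -> legal
(7,1): no bracket -> illegal
(7,2): no bracket -> illegal
(7,3): no bracket -> illegal
B mobility = 6
-- W to move --
(0,2): no bracket -> illegal
(0,3): flips 1 -> legal
(0,5): flips 1 -> legal
(1,2): no bracket -> illegal
(1,5): flips 1 -> legal
(2,0): flips 1 -> legal
(2,1): flips 1 -> legal
(2,5): flips 1 -> legal
(3,0): no bracket -> illegal
(3,2): no bracket -> illegal
(3,5): no bracket -> illegal
(4,1): no bracket -> illegal
(4,6): no bracket -> illegal
(5,0): no bracket -> illegal
(5,1): no bracket -> illegal
(5,4): no bracket -> illegal
(5,6): no bracket -> illegal
(6,4): no bracket -> illegal
(6,5): flips 1 -> legal
(6,6): flips 1 -> legal
W mobility = 8

Answer: B=6 W=8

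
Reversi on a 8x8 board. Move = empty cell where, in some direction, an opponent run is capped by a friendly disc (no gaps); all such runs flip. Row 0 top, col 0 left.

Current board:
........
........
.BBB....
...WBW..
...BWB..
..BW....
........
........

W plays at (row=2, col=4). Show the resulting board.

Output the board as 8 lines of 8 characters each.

Answer: ........
........
.BBBW...
...WWW..
...BWB..
..BW....
........
........

Derivation:
Place W at (2,4); scan 8 dirs for brackets.
Dir NW: first cell '.' (not opp) -> no flip
Dir N: first cell '.' (not opp) -> no flip
Dir NE: first cell '.' (not opp) -> no flip
Dir W: opp run (2,3) (2,2) (2,1), next='.' -> no flip
Dir E: first cell '.' (not opp) -> no flip
Dir SW: first cell 'W' (not opp) -> no flip
Dir S: opp run (3,4) capped by W -> flip
Dir SE: first cell 'W' (not opp) -> no flip
All flips: (3,4)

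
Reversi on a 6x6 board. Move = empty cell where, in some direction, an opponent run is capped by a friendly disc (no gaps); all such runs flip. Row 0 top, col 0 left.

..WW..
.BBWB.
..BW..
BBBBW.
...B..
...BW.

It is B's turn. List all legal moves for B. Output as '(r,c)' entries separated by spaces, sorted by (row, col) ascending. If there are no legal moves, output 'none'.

Answer: (0,4) (2,4) (2,5) (3,5) (4,5) (5,5)

Derivation:
(0,1): no bracket -> illegal
(0,4): flips 1 -> legal
(2,4): flips 1 -> legal
(2,5): flips 1 -> legal
(3,5): flips 1 -> legal
(4,4): no bracket -> illegal
(4,5): flips 2 -> legal
(5,5): flips 1 -> legal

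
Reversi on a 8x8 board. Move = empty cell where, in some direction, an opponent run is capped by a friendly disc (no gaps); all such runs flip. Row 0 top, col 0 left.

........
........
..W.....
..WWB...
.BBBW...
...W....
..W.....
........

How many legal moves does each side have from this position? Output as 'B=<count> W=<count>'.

Answer: B=9 W=8

Derivation:
-- B to move --
(1,1): no bracket -> illegal
(1,2): flips 2 -> legal
(1,3): no bracket -> illegal
(2,1): flips 1 -> legal
(2,3): flips 2 -> legal
(2,4): flips 1 -> legal
(3,1): flips 2 -> legal
(3,5): no bracket -> illegal
(4,5): flips 1 -> legal
(5,1): no bracket -> illegal
(5,2): no bracket -> illegal
(5,4): flips 1 -> legal
(5,5): no bracket -> illegal
(6,1): no bracket -> illegal
(6,3): flips 1 -> legal
(6,4): flips 1 -> legal
(7,1): no bracket -> illegal
(7,2): no bracket -> illegal
(7,3): no bracket -> illegal
B mobility = 9
-- W to move --
(2,3): no bracket -> illegal
(2,4): flips 1 -> legal
(2,5): no bracket -> illegal
(3,0): no bracket -> illegal
(3,1): flips 1 -> legal
(3,5): flips 1 -> legal
(4,0): flips 3 -> legal
(4,5): no bracket -> illegal
(5,0): flips 1 -> legal
(5,1): flips 1 -> legal
(5,2): flips 1 -> legal
(5,4): flips 1 -> legal
W mobility = 8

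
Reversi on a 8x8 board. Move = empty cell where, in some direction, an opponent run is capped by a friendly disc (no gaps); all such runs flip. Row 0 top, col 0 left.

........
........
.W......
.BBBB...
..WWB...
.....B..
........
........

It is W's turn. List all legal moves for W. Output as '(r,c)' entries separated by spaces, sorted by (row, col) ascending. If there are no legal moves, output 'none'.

(2,0): flips 1 -> legal
(2,2): flips 1 -> legal
(2,3): flips 1 -> legal
(2,4): flips 1 -> legal
(2,5): flips 1 -> legal
(3,0): no bracket -> illegal
(3,5): no bracket -> illegal
(4,0): no bracket -> illegal
(4,1): flips 1 -> legal
(4,5): flips 1 -> legal
(4,6): no bracket -> illegal
(5,3): no bracket -> illegal
(5,4): no bracket -> illegal
(5,6): no bracket -> illegal
(6,4): no bracket -> illegal
(6,5): no bracket -> illegal
(6,6): no bracket -> illegal

Answer: (2,0) (2,2) (2,3) (2,4) (2,5) (4,1) (4,5)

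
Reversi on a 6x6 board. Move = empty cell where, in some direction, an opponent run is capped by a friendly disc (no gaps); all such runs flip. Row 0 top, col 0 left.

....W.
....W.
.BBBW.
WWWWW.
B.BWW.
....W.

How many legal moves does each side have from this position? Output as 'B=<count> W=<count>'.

Answer: B=8 W=10

Derivation:
-- B to move --
(0,3): no bracket -> illegal
(0,5): flips 1 -> legal
(1,3): no bracket -> illegal
(1,5): flips 2 -> legal
(2,0): flips 2 -> legal
(2,5): flips 1 -> legal
(3,5): no bracket -> illegal
(4,1): flips 2 -> legal
(4,5): flips 3 -> legal
(5,2): no bracket -> illegal
(5,3): flips 2 -> legal
(5,5): flips 2 -> legal
B mobility = 8
-- W to move --
(1,0): flips 1 -> legal
(1,1): flips 2 -> legal
(1,2): flips 3 -> legal
(1,3): flips 2 -> legal
(2,0): flips 3 -> legal
(4,1): flips 1 -> legal
(5,0): flips 1 -> legal
(5,1): flips 1 -> legal
(5,2): flips 1 -> legal
(5,3): flips 1 -> legal
W mobility = 10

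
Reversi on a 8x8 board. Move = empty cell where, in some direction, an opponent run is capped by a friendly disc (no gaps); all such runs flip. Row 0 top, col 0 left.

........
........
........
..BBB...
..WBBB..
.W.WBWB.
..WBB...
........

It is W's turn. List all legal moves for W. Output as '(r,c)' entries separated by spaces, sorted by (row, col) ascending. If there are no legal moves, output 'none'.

Answer: (2,2) (2,3) (2,4) (3,5) (4,6) (5,7) (6,5) (7,3) (7,5)

Derivation:
(2,1): no bracket -> illegal
(2,2): flips 3 -> legal
(2,3): flips 2 -> legal
(2,4): flips 1 -> legal
(2,5): no bracket -> illegal
(3,1): no bracket -> illegal
(3,5): flips 2 -> legal
(3,6): no bracket -> illegal
(4,1): no bracket -> illegal
(4,6): flips 3 -> legal
(4,7): no bracket -> illegal
(5,2): no bracket -> illegal
(5,7): flips 1 -> legal
(6,5): flips 2 -> legal
(6,6): no bracket -> illegal
(6,7): no bracket -> illegal
(7,2): no bracket -> illegal
(7,3): flips 2 -> legal
(7,4): no bracket -> illegal
(7,5): flips 1 -> legal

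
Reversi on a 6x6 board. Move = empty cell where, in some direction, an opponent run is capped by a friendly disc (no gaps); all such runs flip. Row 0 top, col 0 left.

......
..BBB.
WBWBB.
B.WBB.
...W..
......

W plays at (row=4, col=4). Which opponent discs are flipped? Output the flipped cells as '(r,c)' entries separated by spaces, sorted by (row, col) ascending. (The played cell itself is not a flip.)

Answer: (3,3)

Derivation:
Dir NW: opp run (3,3) capped by W -> flip
Dir N: opp run (3,4) (2,4) (1,4), next='.' -> no flip
Dir NE: first cell '.' (not opp) -> no flip
Dir W: first cell 'W' (not opp) -> no flip
Dir E: first cell '.' (not opp) -> no flip
Dir SW: first cell '.' (not opp) -> no flip
Dir S: first cell '.' (not opp) -> no flip
Dir SE: first cell '.' (not opp) -> no flip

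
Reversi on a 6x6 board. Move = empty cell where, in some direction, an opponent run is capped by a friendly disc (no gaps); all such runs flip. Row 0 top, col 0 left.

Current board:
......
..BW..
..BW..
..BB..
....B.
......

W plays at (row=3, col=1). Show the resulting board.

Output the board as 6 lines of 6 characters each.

Answer: ......
..BW..
..WW..
.WBB..
....B.
......

Derivation:
Place W at (3,1); scan 8 dirs for brackets.
Dir NW: first cell '.' (not opp) -> no flip
Dir N: first cell '.' (not opp) -> no flip
Dir NE: opp run (2,2) capped by W -> flip
Dir W: first cell '.' (not opp) -> no flip
Dir E: opp run (3,2) (3,3), next='.' -> no flip
Dir SW: first cell '.' (not opp) -> no flip
Dir S: first cell '.' (not opp) -> no flip
Dir SE: first cell '.' (not opp) -> no flip
All flips: (2,2)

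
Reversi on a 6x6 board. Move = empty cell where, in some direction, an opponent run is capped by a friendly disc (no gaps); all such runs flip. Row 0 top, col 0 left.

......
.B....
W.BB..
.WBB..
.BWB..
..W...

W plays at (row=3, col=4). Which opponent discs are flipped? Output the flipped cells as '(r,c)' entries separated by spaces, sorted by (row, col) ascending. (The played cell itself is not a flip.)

Dir NW: opp run (2,3), next='.' -> no flip
Dir N: first cell '.' (not opp) -> no flip
Dir NE: first cell '.' (not opp) -> no flip
Dir W: opp run (3,3) (3,2) capped by W -> flip
Dir E: first cell '.' (not opp) -> no flip
Dir SW: opp run (4,3) capped by W -> flip
Dir S: first cell '.' (not opp) -> no flip
Dir SE: first cell '.' (not opp) -> no flip

Answer: (3,2) (3,3) (4,3)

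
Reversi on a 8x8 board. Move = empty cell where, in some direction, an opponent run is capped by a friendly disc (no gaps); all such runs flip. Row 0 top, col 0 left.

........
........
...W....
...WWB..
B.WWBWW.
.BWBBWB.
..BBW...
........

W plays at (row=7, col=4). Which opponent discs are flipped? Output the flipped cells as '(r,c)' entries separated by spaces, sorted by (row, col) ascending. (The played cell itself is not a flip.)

Dir NW: opp run (6,3) capped by W -> flip
Dir N: first cell 'W' (not opp) -> no flip
Dir NE: first cell '.' (not opp) -> no flip
Dir W: first cell '.' (not opp) -> no flip
Dir E: first cell '.' (not opp) -> no flip
Dir SW: edge -> no flip
Dir S: edge -> no flip
Dir SE: edge -> no flip

Answer: (6,3)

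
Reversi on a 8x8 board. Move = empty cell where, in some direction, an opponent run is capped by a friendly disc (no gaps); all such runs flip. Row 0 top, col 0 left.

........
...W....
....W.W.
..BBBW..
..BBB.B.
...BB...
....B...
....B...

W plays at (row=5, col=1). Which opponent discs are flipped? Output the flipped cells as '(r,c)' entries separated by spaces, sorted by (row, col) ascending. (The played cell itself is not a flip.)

Dir NW: first cell '.' (not opp) -> no flip
Dir N: first cell '.' (not opp) -> no flip
Dir NE: opp run (4,2) (3,3) capped by W -> flip
Dir W: first cell '.' (not opp) -> no flip
Dir E: first cell '.' (not opp) -> no flip
Dir SW: first cell '.' (not opp) -> no flip
Dir S: first cell '.' (not opp) -> no flip
Dir SE: first cell '.' (not opp) -> no flip

Answer: (3,3) (4,2)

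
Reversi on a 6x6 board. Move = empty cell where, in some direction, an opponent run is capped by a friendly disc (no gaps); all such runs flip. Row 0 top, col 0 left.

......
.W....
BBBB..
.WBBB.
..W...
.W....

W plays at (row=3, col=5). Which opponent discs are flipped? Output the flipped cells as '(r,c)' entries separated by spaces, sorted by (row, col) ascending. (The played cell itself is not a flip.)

Answer: (3,2) (3,3) (3,4)

Derivation:
Dir NW: first cell '.' (not opp) -> no flip
Dir N: first cell '.' (not opp) -> no flip
Dir NE: edge -> no flip
Dir W: opp run (3,4) (3,3) (3,2) capped by W -> flip
Dir E: edge -> no flip
Dir SW: first cell '.' (not opp) -> no flip
Dir S: first cell '.' (not opp) -> no flip
Dir SE: edge -> no flip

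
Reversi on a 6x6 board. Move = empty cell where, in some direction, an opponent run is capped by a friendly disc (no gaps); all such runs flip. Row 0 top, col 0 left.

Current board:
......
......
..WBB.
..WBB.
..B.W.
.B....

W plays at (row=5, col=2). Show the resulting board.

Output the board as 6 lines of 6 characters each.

Place W at (5,2); scan 8 dirs for brackets.
Dir NW: first cell '.' (not opp) -> no flip
Dir N: opp run (4,2) capped by W -> flip
Dir NE: first cell '.' (not opp) -> no flip
Dir W: opp run (5,1), next='.' -> no flip
Dir E: first cell '.' (not opp) -> no flip
Dir SW: edge -> no flip
Dir S: edge -> no flip
Dir SE: edge -> no flip
All flips: (4,2)

Answer: ......
......
..WBB.
..WBB.
..W.W.
.BW...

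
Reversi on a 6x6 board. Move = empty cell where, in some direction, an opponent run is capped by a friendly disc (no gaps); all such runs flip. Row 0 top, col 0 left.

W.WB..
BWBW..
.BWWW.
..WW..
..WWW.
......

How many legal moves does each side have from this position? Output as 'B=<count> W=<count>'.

-- B to move --
(0,1): flips 2 -> legal
(0,4): no bracket -> illegal
(1,4): flips 1 -> legal
(1,5): no bracket -> illegal
(2,0): no bracket -> illegal
(2,5): flips 3 -> legal
(3,1): no bracket -> illegal
(3,4): flips 1 -> legal
(3,5): no bracket -> illegal
(4,1): no bracket -> illegal
(4,5): no bracket -> illegal
(5,1): no bracket -> illegal
(5,2): flips 3 -> legal
(5,3): flips 4 -> legal
(5,4): flips 2 -> legal
(5,5): no bracket -> illegal
B mobility = 7
-- W to move --
(0,1): flips 1 -> legal
(0,4): flips 1 -> legal
(1,4): no bracket -> illegal
(2,0): flips 2 -> legal
(3,0): no bracket -> illegal
(3,1): flips 1 -> legal
W mobility = 4

Answer: B=7 W=4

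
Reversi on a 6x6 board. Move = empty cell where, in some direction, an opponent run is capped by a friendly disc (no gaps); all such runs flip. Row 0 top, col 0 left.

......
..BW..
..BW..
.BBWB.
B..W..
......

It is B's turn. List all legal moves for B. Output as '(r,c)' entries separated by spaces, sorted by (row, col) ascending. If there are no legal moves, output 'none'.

Answer: (0,4) (1,4) (2,4) (4,4) (5,2) (5,4)

Derivation:
(0,2): no bracket -> illegal
(0,3): no bracket -> illegal
(0,4): flips 1 -> legal
(1,4): flips 2 -> legal
(2,4): flips 1 -> legal
(4,2): no bracket -> illegal
(4,4): flips 1 -> legal
(5,2): flips 1 -> legal
(5,3): no bracket -> illegal
(5,4): flips 1 -> legal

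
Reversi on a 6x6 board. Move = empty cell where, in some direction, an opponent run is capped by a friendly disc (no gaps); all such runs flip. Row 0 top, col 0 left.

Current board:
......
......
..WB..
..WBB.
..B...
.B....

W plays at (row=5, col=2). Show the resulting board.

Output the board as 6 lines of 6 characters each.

Answer: ......
......
..WB..
..WBB.
..W...
.BW...

Derivation:
Place W at (5,2); scan 8 dirs for brackets.
Dir NW: first cell '.' (not opp) -> no flip
Dir N: opp run (4,2) capped by W -> flip
Dir NE: first cell '.' (not opp) -> no flip
Dir W: opp run (5,1), next='.' -> no flip
Dir E: first cell '.' (not opp) -> no flip
Dir SW: edge -> no flip
Dir S: edge -> no flip
Dir SE: edge -> no flip
All flips: (4,2)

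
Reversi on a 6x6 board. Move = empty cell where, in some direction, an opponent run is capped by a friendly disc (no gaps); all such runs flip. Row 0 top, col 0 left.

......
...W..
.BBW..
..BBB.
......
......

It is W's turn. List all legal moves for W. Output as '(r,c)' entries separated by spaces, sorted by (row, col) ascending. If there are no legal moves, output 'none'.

(1,0): no bracket -> illegal
(1,1): no bracket -> illegal
(1,2): no bracket -> illegal
(2,0): flips 2 -> legal
(2,4): no bracket -> illegal
(2,5): no bracket -> illegal
(3,0): no bracket -> illegal
(3,1): flips 1 -> legal
(3,5): no bracket -> illegal
(4,1): flips 1 -> legal
(4,2): no bracket -> illegal
(4,3): flips 1 -> legal
(4,4): no bracket -> illegal
(4,5): flips 1 -> legal

Answer: (2,0) (3,1) (4,1) (4,3) (4,5)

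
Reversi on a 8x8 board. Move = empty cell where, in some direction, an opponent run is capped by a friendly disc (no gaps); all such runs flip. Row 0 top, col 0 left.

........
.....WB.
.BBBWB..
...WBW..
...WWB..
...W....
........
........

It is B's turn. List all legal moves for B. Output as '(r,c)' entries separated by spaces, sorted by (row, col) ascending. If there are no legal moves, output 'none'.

(0,4): no bracket -> illegal
(0,5): flips 1 -> legal
(0,6): no bracket -> illegal
(1,3): no bracket -> illegal
(1,4): flips 2 -> legal
(2,6): no bracket -> illegal
(3,2): flips 1 -> legal
(3,6): flips 1 -> legal
(4,2): flips 2 -> legal
(4,6): no bracket -> illegal
(5,2): flips 1 -> legal
(5,4): flips 1 -> legal
(5,5): flips 2 -> legal
(6,2): no bracket -> illegal
(6,3): flips 3 -> legal
(6,4): no bracket -> illegal

Answer: (0,5) (1,4) (3,2) (3,6) (4,2) (5,2) (5,4) (5,5) (6,3)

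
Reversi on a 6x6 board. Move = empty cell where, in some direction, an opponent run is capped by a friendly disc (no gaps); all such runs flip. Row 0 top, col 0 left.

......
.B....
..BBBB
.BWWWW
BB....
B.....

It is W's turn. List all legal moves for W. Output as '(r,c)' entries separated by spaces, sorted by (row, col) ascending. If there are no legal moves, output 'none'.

(0,0): flips 2 -> legal
(0,1): no bracket -> illegal
(0,2): no bracket -> illegal
(1,0): no bracket -> illegal
(1,2): flips 2 -> legal
(1,3): flips 2 -> legal
(1,4): flips 2 -> legal
(1,5): flips 2 -> legal
(2,0): no bracket -> illegal
(2,1): no bracket -> illegal
(3,0): flips 1 -> legal
(4,2): no bracket -> illegal
(5,1): no bracket -> illegal
(5,2): no bracket -> illegal

Answer: (0,0) (1,2) (1,3) (1,4) (1,5) (3,0)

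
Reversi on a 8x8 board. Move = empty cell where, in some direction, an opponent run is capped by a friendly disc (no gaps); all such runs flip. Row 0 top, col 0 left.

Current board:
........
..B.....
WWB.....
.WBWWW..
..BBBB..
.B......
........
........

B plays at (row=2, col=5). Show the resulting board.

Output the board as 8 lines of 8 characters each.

Place B at (2,5); scan 8 dirs for brackets.
Dir NW: first cell '.' (not opp) -> no flip
Dir N: first cell '.' (not opp) -> no flip
Dir NE: first cell '.' (not opp) -> no flip
Dir W: first cell '.' (not opp) -> no flip
Dir E: first cell '.' (not opp) -> no flip
Dir SW: opp run (3,4) capped by B -> flip
Dir S: opp run (3,5) capped by B -> flip
Dir SE: first cell '.' (not opp) -> no flip
All flips: (3,4) (3,5)

Answer: ........
..B.....
WWB..B..
.WBWBB..
..BBBB..
.B......
........
........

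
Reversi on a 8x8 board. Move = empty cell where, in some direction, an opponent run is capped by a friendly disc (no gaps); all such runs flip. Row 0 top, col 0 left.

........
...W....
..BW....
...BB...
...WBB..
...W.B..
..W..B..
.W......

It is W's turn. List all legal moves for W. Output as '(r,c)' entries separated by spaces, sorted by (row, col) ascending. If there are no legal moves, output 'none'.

(1,1): no bracket -> illegal
(1,2): no bracket -> illegal
(2,1): flips 1 -> legal
(2,4): no bracket -> illegal
(2,5): flips 1 -> legal
(3,1): flips 1 -> legal
(3,2): no bracket -> illegal
(3,5): flips 1 -> legal
(3,6): no bracket -> illegal
(4,2): no bracket -> illegal
(4,6): flips 2 -> legal
(5,4): no bracket -> illegal
(5,6): flips 2 -> legal
(6,4): no bracket -> illegal
(6,6): no bracket -> illegal
(7,4): no bracket -> illegal
(7,5): no bracket -> illegal
(7,6): no bracket -> illegal

Answer: (2,1) (2,5) (3,1) (3,5) (4,6) (5,6)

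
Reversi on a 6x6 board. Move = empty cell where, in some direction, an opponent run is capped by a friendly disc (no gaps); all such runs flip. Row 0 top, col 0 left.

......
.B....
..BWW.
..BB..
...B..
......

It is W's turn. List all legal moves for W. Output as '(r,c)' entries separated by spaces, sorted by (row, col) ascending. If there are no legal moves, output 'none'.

(0,0): no bracket -> illegal
(0,1): no bracket -> illegal
(0,2): no bracket -> illegal
(1,0): no bracket -> illegal
(1,2): no bracket -> illegal
(1,3): no bracket -> illegal
(2,0): no bracket -> illegal
(2,1): flips 1 -> legal
(3,1): no bracket -> illegal
(3,4): no bracket -> illegal
(4,1): flips 1 -> legal
(4,2): flips 1 -> legal
(4,4): no bracket -> illegal
(5,2): no bracket -> illegal
(5,3): flips 2 -> legal
(5,4): no bracket -> illegal

Answer: (2,1) (4,1) (4,2) (5,3)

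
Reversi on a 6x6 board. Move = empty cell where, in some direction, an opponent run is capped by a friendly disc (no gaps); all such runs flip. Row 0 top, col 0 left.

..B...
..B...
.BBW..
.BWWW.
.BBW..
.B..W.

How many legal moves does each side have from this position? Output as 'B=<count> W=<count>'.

-- B to move --
(1,3): no bracket -> illegal
(1,4): flips 2 -> legal
(2,4): flips 2 -> legal
(2,5): no bracket -> illegal
(3,5): flips 3 -> legal
(4,4): flips 2 -> legal
(4,5): flips 2 -> legal
(5,2): no bracket -> illegal
(5,3): no bracket -> illegal
(5,5): no bracket -> illegal
B mobility = 5
-- W to move --
(0,1): flips 1 -> legal
(0,3): no bracket -> illegal
(1,0): flips 1 -> legal
(1,1): flips 1 -> legal
(1,3): no bracket -> illegal
(2,0): flips 2 -> legal
(3,0): flips 1 -> legal
(4,0): flips 2 -> legal
(5,0): flips 1 -> legal
(5,2): flips 1 -> legal
(5,3): no bracket -> illegal
W mobility = 8

Answer: B=5 W=8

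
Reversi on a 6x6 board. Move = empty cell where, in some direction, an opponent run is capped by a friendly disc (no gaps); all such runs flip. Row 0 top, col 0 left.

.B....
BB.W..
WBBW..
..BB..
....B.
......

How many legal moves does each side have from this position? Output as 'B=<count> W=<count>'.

-- B to move --
(0,2): no bracket -> illegal
(0,3): flips 2 -> legal
(0,4): flips 1 -> legal
(1,2): no bracket -> illegal
(1,4): flips 1 -> legal
(2,4): flips 1 -> legal
(3,0): flips 1 -> legal
(3,1): no bracket -> illegal
(3,4): no bracket -> illegal
B mobility = 5
-- W to move --
(0,0): flips 1 -> legal
(0,2): flips 1 -> legal
(1,2): no bracket -> illegal
(2,4): no bracket -> illegal
(3,0): no bracket -> illegal
(3,1): flips 1 -> legal
(3,4): no bracket -> illegal
(3,5): no bracket -> illegal
(4,1): flips 1 -> legal
(4,2): no bracket -> illegal
(4,3): flips 1 -> legal
(4,5): no bracket -> illegal
(5,3): no bracket -> illegal
(5,4): no bracket -> illegal
(5,5): no bracket -> illegal
W mobility = 5

Answer: B=5 W=5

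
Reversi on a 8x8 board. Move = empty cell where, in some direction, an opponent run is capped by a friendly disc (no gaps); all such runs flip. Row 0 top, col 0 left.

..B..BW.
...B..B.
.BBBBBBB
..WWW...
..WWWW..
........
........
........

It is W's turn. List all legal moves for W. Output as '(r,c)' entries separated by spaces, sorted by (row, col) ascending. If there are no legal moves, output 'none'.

Answer: (0,3) (0,4) (0,7) (1,0) (1,1) (1,2) (1,4) (1,5) (3,6)

Derivation:
(0,1): no bracket -> illegal
(0,3): flips 2 -> legal
(0,4): flips 1 -> legal
(0,7): flips 2 -> legal
(1,0): flips 1 -> legal
(1,1): flips 1 -> legal
(1,2): flips 2 -> legal
(1,4): flips 2 -> legal
(1,5): flips 1 -> legal
(1,7): no bracket -> illegal
(2,0): no bracket -> illegal
(3,0): no bracket -> illegal
(3,1): no bracket -> illegal
(3,5): no bracket -> illegal
(3,6): flips 2 -> legal
(3,7): no bracket -> illegal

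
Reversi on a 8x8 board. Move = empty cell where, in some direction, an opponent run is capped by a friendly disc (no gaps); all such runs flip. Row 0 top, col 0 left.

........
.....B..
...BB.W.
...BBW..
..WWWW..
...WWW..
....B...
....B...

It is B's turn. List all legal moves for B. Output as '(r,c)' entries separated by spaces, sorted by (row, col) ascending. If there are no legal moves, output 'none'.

(1,6): no bracket -> illegal
(1,7): no bracket -> illegal
(2,5): no bracket -> illegal
(2,7): no bracket -> illegal
(3,1): flips 2 -> legal
(3,2): no bracket -> illegal
(3,6): flips 1 -> legal
(3,7): flips 1 -> legal
(4,1): no bracket -> illegal
(4,6): flips 2 -> legal
(5,1): flips 1 -> legal
(5,2): flips 1 -> legal
(5,6): flips 1 -> legal
(6,2): no bracket -> illegal
(6,3): flips 2 -> legal
(6,5): no bracket -> illegal
(6,6): flips 2 -> legal

Answer: (3,1) (3,6) (3,7) (4,6) (5,1) (5,2) (5,6) (6,3) (6,6)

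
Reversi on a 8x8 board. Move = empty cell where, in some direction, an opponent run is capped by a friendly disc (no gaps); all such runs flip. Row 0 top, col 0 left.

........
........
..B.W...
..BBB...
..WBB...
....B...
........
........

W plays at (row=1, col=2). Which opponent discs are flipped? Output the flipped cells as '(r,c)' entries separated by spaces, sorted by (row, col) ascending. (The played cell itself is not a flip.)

Dir NW: first cell '.' (not opp) -> no flip
Dir N: first cell '.' (not opp) -> no flip
Dir NE: first cell '.' (not opp) -> no flip
Dir W: first cell '.' (not opp) -> no flip
Dir E: first cell '.' (not opp) -> no flip
Dir SW: first cell '.' (not opp) -> no flip
Dir S: opp run (2,2) (3,2) capped by W -> flip
Dir SE: first cell '.' (not opp) -> no flip

Answer: (2,2) (3,2)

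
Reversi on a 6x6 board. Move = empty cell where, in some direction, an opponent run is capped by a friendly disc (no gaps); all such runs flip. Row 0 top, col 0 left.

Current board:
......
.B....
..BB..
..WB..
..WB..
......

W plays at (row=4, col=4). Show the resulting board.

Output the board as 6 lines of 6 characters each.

Place W at (4,4); scan 8 dirs for brackets.
Dir NW: opp run (3,3) (2,2) (1,1), next='.' -> no flip
Dir N: first cell '.' (not opp) -> no flip
Dir NE: first cell '.' (not opp) -> no flip
Dir W: opp run (4,3) capped by W -> flip
Dir E: first cell '.' (not opp) -> no flip
Dir SW: first cell '.' (not opp) -> no flip
Dir S: first cell '.' (not opp) -> no flip
Dir SE: first cell '.' (not opp) -> no flip
All flips: (4,3)

Answer: ......
.B....
..BB..
..WB..
..WWW.
......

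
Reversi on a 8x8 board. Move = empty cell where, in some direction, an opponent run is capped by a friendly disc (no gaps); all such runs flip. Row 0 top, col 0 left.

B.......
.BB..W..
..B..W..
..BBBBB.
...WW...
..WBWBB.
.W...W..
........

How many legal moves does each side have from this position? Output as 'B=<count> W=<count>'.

-- B to move --
(0,4): no bracket -> illegal
(0,5): flips 2 -> legal
(0,6): no bracket -> illegal
(1,4): flips 1 -> legal
(1,6): flips 1 -> legal
(2,4): no bracket -> illegal
(2,6): no bracket -> illegal
(4,1): no bracket -> illegal
(4,2): no bracket -> illegal
(4,5): no bracket -> illegal
(5,0): no bracket -> illegal
(5,1): flips 1 -> legal
(6,0): no bracket -> illegal
(6,2): no bracket -> illegal
(6,3): no bracket -> illegal
(6,4): flips 2 -> legal
(6,6): no bracket -> illegal
(7,0): flips 3 -> legal
(7,1): no bracket -> illegal
(7,2): no bracket -> illegal
(7,4): flips 1 -> legal
(7,5): flips 1 -> legal
(7,6): flips 3 -> legal
B mobility = 9
-- W to move --
(0,1): no bracket -> illegal
(0,2): no bracket -> illegal
(0,3): no bracket -> illegal
(1,0): no bracket -> illegal
(1,3): no bracket -> illegal
(2,0): no bracket -> illegal
(2,1): flips 1 -> legal
(2,3): flips 1 -> legal
(2,4): flips 1 -> legal
(2,6): flips 1 -> legal
(2,7): no bracket -> illegal
(3,1): no bracket -> illegal
(3,7): no bracket -> illegal
(4,1): no bracket -> illegal
(4,2): no bracket -> illegal
(4,5): flips 2 -> legal
(4,6): no bracket -> illegal
(4,7): flips 2 -> legal
(5,7): flips 2 -> legal
(6,2): flips 1 -> legal
(6,3): flips 1 -> legal
(6,4): no bracket -> illegal
(6,6): flips 1 -> legal
(6,7): no bracket -> illegal
W mobility = 10

Answer: B=9 W=10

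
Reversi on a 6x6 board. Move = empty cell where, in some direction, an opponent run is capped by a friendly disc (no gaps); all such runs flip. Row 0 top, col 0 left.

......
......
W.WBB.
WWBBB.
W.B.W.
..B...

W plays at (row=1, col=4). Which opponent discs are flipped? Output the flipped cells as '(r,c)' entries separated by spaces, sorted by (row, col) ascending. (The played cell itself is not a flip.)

Answer: (2,4) (3,4)

Derivation:
Dir NW: first cell '.' (not opp) -> no flip
Dir N: first cell '.' (not opp) -> no flip
Dir NE: first cell '.' (not opp) -> no flip
Dir W: first cell '.' (not opp) -> no flip
Dir E: first cell '.' (not opp) -> no flip
Dir SW: opp run (2,3) (3,2), next='.' -> no flip
Dir S: opp run (2,4) (3,4) capped by W -> flip
Dir SE: first cell '.' (not opp) -> no flip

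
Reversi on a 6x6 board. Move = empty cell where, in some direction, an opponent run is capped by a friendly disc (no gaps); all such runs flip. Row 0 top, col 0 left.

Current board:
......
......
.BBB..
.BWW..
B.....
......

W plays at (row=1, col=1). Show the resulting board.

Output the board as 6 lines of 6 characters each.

Place W at (1,1); scan 8 dirs for brackets.
Dir NW: first cell '.' (not opp) -> no flip
Dir N: first cell '.' (not opp) -> no flip
Dir NE: first cell '.' (not opp) -> no flip
Dir W: first cell '.' (not opp) -> no flip
Dir E: first cell '.' (not opp) -> no flip
Dir SW: first cell '.' (not opp) -> no flip
Dir S: opp run (2,1) (3,1), next='.' -> no flip
Dir SE: opp run (2,2) capped by W -> flip
All flips: (2,2)

Answer: ......
.W....
.BWB..
.BWW..
B.....
......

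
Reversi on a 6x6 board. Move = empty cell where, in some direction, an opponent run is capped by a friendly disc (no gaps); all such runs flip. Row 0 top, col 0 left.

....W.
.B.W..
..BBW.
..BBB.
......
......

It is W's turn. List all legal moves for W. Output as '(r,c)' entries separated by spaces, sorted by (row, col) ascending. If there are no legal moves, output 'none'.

Answer: (2,1) (3,1) (4,2) (4,3) (4,4)

Derivation:
(0,0): no bracket -> illegal
(0,1): no bracket -> illegal
(0,2): no bracket -> illegal
(1,0): no bracket -> illegal
(1,2): no bracket -> illegal
(1,4): no bracket -> illegal
(2,0): no bracket -> illegal
(2,1): flips 2 -> legal
(2,5): no bracket -> illegal
(3,1): flips 1 -> legal
(3,5): no bracket -> illegal
(4,1): no bracket -> illegal
(4,2): flips 1 -> legal
(4,3): flips 2 -> legal
(4,4): flips 1 -> legal
(4,5): no bracket -> illegal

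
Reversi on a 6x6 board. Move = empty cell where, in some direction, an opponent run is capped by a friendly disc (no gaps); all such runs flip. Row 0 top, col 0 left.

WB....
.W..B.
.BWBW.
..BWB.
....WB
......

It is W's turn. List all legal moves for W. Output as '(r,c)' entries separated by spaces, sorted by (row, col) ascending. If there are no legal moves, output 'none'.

Answer: (0,2) (0,4) (1,3) (2,0) (3,1) (3,5) (4,2)

Derivation:
(0,2): flips 1 -> legal
(0,3): no bracket -> illegal
(0,4): flips 1 -> legal
(0,5): no bracket -> illegal
(1,0): no bracket -> illegal
(1,2): no bracket -> illegal
(1,3): flips 1 -> legal
(1,5): no bracket -> illegal
(2,0): flips 1 -> legal
(2,5): no bracket -> illegal
(3,0): no bracket -> illegal
(3,1): flips 2 -> legal
(3,5): flips 1 -> legal
(4,1): no bracket -> illegal
(4,2): flips 1 -> legal
(4,3): no bracket -> illegal
(5,4): no bracket -> illegal
(5,5): no bracket -> illegal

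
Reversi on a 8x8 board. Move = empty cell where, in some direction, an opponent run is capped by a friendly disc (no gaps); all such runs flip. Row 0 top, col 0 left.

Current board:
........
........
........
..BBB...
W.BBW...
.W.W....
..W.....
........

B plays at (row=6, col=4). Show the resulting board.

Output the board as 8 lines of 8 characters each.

Answer: ........
........
........
..BBB...
W.BBW...
.W.B....
..W.B...
........

Derivation:
Place B at (6,4); scan 8 dirs for brackets.
Dir NW: opp run (5,3) capped by B -> flip
Dir N: first cell '.' (not opp) -> no flip
Dir NE: first cell '.' (not opp) -> no flip
Dir W: first cell '.' (not opp) -> no flip
Dir E: first cell '.' (not opp) -> no flip
Dir SW: first cell '.' (not opp) -> no flip
Dir S: first cell '.' (not opp) -> no flip
Dir SE: first cell '.' (not opp) -> no flip
All flips: (5,3)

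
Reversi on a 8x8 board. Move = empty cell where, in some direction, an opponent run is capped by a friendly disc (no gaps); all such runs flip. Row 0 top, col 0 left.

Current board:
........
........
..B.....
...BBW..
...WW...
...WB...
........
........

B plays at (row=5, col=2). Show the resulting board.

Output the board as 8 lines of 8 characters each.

Place B at (5,2); scan 8 dirs for brackets.
Dir NW: first cell '.' (not opp) -> no flip
Dir N: first cell '.' (not opp) -> no flip
Dir NE: opp run (4,3) capped by B -> flip
Dir W: first cell '.' (not opp) -> no flip
Dir E: opp run (5,3) capped by B -> flip
Dir SW: first cell '.' (not opp) -> no flip
Dir S: first cell '.' (not opp) -> no flip
Dir SE: first cell '.' (not opp) -> no flip
All flips: (4,3) (5,3)

Answer: ........
........
..B.....
...BBW..
...BW...
..BBB...
........
........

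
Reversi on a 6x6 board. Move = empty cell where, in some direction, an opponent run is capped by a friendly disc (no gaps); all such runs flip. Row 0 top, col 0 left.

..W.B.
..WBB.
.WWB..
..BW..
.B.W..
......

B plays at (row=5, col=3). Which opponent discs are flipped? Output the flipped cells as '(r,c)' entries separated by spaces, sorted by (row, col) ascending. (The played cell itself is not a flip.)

Answer: (3,3) (4,3)

Derivation:
Dir NW: first cell '.' (not opp) -> no flip
Dir N: opp run (4,3) (3,3) capped by B -> flip
Dir NE: first cell '.' (not opp) -> no flip
Dir W: first cell '.' (not opp) -> no flip
Dir E: first cell '.' (not opp) -> no flip
Dir SW: edge -> no flip
Dir S: edge -> no flip
Dir SE: edge -> no flip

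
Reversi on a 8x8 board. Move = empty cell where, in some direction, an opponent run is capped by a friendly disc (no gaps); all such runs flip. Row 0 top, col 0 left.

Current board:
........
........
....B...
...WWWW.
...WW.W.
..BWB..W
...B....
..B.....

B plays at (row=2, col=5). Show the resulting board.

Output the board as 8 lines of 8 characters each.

Place B at (2,5); scan 8 dirs for brackets.
Dir NW: first cell '.' (not opp) -> no flip
Dir N: first cell '.' (not opp) -> no flip
Dir NE: first cell '.' (not opp) -> no flip
Dir W: first cell 'B' (not opp) -> no flip
Dir E: first cell '.' (not opp) -> no flip
Dir SW: opp run (3,4) (4,3) capped by B -> flip
Dir S: opp run (3,5), next='.' -> no flip
Dir SE: opp run (3,6), next='.' -> no flip
All flips: (3,4) (4,3)

Answer: ........
........
....BB..
...WBWW.
...BW.W.
..BWB..W
...B....
..B.....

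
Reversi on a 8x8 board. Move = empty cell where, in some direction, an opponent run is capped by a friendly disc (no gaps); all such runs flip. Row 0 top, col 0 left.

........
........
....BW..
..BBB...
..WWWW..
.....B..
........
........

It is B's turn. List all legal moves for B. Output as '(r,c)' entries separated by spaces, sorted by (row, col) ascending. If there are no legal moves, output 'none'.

Answer: (1,6) (2,6) (3,5) (5,1) (5,2) (5,3) (5,4) (5,6)

Derivation:
(1,4): no bracket -> illegal
(1,5): no bracket -> illegal
(1,6): flips 1 -> legal
(2,6): flips 1 -> legal
(3,1): no bracket -> illegal
(3,5): flips 1 -> legal
(3,6): no bracket -> illegal
(4,1): no bracket -> illegal
(4,6): no bracket -> illegal
(5,1): flips 1 -> legal
(5,2): flips 2 -> legal
(5,3): flips 1 -> legal
(5,4): flips 2 -> legal
(5,6): flips 1 -> legal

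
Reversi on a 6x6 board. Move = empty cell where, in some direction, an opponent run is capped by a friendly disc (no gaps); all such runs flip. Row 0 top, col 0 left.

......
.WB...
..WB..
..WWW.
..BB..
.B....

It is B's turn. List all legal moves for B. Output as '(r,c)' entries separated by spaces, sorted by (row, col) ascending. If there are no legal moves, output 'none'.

Answer: (1,0) (2,1) (2,4) (2,5) (4,1) (4,5)

Derivation:
(0,0): no bracket -> illegal
(0,1): no bracket -> illegal
(0,2): no bracket -> illegal
(1,0): flips 1 -> legal
(1,3): no bracket -> illegal
(2,0): no bracket -> illegal
(2,1): flips 2 -> legal
(2,4): flips 1 -> legal
(2,5): flips 1 -> legal
(3,1): no bracket -> illegal
(3,5): no bracket -> illegal
(4,1): flips 1 -> legal
(4,4): no bracket -> illegal
(4,5): flips 1 -> legal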